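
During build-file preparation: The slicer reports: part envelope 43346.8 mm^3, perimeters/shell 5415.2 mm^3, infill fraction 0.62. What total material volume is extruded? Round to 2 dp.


V_infill = (43346.8 - 5415.2) * 0.62 = 23517.59
V_total = 5415.2 + 23517.59 = 28932.79 mm^3


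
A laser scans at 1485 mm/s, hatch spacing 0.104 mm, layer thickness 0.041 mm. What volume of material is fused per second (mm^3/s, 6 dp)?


Rate = 1485 * 0.104 * 0.041 = 6.33204 mm^3/s


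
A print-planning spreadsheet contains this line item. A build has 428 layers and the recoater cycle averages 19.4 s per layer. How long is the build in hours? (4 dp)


t = 428 * 19.4 / 3600 = 2.3064 hrs


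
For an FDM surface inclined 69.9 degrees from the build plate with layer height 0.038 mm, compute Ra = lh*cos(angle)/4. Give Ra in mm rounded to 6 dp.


Ra = 0.038 * cos(69.9) / 4 = 0.003265 mm


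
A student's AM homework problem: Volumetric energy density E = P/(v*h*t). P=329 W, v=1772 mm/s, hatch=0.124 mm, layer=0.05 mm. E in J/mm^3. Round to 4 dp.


E = 329 / (1772*0.124*0.05) = 29.9461 J/mm^3


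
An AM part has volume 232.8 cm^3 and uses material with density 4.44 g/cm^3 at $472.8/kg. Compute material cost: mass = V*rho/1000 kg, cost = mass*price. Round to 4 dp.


Mass = 232.8*4.44/1000 = 1.033632 kg
Cost = 1.033632 * 472.8 = 488.7012 $


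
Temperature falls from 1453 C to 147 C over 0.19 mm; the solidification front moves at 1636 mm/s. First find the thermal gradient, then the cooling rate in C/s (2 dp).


G = (1453-147)/0.19 = 6873.68421053 C/mm
CR = 6873.68421053 * 1636 = 11245347.37 C/s


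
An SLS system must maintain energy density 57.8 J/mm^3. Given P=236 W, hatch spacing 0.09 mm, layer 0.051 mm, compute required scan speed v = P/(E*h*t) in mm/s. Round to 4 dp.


v = 236 / (57.8*0.09*0.051) = 889.5523 mm/s


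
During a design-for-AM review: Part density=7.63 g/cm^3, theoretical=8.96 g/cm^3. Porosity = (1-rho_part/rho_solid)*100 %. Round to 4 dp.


Porosity = (1-7.63/8.96)*100 = 14.8438 %


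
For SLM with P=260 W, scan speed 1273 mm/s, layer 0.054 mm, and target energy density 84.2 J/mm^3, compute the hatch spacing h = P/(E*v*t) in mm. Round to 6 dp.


h = 260 / (84.2*1273*0.054) = 0.04492 mm


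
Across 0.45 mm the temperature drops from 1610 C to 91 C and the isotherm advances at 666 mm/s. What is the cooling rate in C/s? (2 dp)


G = (1610-91)/0.45 = 3375.55555556 C/mm
CR = 3375.55555556 * 666 = 2248120.0 C/s


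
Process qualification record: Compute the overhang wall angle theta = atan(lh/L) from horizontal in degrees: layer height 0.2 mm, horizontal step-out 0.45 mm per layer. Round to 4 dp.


angle = atan(0.2/0.45) = 23.9625 degrees


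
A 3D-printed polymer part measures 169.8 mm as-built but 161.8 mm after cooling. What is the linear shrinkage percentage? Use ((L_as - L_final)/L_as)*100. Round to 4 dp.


Shrinkage = ((169.8-161.8)/169.8)*100 = 4.7114 %


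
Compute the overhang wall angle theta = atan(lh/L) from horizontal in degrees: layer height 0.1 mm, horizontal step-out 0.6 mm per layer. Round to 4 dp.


angle = atan(0.1/0.6) = 9.4623 degrees


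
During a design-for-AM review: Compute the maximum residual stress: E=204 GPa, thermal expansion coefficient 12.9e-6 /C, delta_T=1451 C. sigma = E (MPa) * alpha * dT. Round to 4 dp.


sigma = 204*1000 * 12.9e-6 * 1451 = 3818.4516 MPa


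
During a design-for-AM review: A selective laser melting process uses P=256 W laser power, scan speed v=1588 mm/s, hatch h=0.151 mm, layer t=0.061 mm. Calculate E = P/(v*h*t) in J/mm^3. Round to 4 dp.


E = 256 / (1588*0.151*0.061) = 17.5018 J/mm^3


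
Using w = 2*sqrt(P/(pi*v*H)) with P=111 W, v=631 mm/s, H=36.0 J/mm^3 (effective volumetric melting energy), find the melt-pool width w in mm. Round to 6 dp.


w = 2*sqrt(111/(pi*631*36.0)) = 0.078877 mm


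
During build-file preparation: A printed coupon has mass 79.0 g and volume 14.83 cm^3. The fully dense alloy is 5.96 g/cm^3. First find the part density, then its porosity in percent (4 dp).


rho_part = 79.0 / 14.83 = 5.32703978 g/cm^3
Porosity = (1 - 5.32703978/5.96)*100 = 10.6201 %


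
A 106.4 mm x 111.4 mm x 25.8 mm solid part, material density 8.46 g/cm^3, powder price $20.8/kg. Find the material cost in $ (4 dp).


V = 106.4 * 111.4 * 25.8 = 305806.368 mm^3 = 305.806368 cm^3
Mass = 305.806368 * 8.46 / 1000 = 2.58712187 kg
Cost = 2.58712187 * 20.8 = 53.8121 $


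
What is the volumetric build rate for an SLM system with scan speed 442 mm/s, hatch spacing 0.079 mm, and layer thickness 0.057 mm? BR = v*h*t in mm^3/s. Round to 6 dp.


Rate = 442 * 0.079 * 0.057 = 1.990326 mm^3/s


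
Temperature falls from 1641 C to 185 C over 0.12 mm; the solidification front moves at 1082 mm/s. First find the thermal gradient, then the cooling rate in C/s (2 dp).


G = (1641-185)/0.12 = 12133.33333333 C/mm
CR = 12133.33333333 * 1082 = 13128266.67 C/s


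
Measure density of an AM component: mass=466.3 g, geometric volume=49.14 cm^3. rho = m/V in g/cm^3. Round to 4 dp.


rho = 466.3 / 49.14 = 9.4892 g/cm^3


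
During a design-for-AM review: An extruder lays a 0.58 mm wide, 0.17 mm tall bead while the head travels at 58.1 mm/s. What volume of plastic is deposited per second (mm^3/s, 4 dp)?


Rate = 0.58 * 0.17 * 58.1 = 5.7287 mm^3/s


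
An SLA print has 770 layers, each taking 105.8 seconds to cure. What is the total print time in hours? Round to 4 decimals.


t = 770 * 105.8 / 3600 = 22.6294 hrs


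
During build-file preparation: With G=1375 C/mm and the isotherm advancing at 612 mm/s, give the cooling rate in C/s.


CR = 1375 * 612 = 841500 C/s


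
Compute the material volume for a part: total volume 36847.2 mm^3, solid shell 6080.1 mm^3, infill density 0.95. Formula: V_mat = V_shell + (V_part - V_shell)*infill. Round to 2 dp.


V_infill = (36847.2 - 6080.1) * 0.95 = 29228.75
V_total = 6080.1 + 29228.75 = 35308.85 mm^3


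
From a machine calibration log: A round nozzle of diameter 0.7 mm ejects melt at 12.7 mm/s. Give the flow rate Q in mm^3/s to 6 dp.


A = pi*(0.7/2)^2 = 0.3848451 mm^2
Q = 0.3848451 * 12.7 = 4.887533 mm^3/s


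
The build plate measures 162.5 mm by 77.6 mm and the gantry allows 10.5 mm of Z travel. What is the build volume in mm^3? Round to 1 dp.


V = 162.5 * 77.6 * 10.5 = 132405.0 mm^3


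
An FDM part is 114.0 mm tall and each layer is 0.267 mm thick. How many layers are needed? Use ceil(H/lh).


Layers = ceil(114.0/0.267) = 427


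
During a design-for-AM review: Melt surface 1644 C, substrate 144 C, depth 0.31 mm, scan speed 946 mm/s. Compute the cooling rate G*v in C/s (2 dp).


G = (1644-144)/0.31 = 4838.70967742 C/mm
CR = 4838.70967742 * 946 = 4577419.35 C/s


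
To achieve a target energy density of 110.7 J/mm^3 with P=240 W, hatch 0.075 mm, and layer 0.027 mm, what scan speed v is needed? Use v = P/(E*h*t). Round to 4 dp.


v = 240 / (110.7*0.075*0.027) = 1070.628 mm/s


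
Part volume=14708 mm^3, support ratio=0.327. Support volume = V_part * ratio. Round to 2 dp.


V_support = 14708 * 0.327 = 4809.52 mm^3


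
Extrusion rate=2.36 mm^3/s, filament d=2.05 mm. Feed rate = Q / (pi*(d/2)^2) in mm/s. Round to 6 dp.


A = pi*(2.05/2)^2 = 3.300636
v = 2.36 / 3.300636 = 0.715014 mm/s


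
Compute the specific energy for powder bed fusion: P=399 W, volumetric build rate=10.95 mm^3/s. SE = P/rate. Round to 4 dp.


SE = 399 / 10.95 = 36.4384 J/mm^3


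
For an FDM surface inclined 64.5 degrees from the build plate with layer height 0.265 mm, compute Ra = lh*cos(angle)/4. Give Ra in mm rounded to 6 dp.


Ra = 0.265 * cos(64.5) / 4 = 0.028521 mm


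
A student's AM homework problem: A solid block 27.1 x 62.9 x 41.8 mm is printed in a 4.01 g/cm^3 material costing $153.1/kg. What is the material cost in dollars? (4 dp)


V = 27.1 * 62.9 * 41.8 = 71251.862 mm^3 = 71.251862 cm^3
Mass = 71.251862 * 4.01 / 1000 = 0.28571997 kg
Cost = 0.28571997 * 153.1 = 43.7437 $


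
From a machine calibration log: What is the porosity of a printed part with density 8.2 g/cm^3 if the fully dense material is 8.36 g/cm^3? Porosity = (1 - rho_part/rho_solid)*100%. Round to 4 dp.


Porosity = (1-8.2/8.36)*100 = 1.9139 %


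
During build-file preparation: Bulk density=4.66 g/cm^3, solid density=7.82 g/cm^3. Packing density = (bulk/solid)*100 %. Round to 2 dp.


Packing = (4.66/7.82)*100 = 59.59 %


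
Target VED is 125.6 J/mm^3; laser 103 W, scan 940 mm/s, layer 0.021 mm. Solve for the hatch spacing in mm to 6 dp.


h = 103 / (125.6*940*0.021) = 0.041543 mm


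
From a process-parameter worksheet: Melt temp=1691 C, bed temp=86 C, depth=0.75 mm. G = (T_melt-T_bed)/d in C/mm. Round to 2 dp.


G = (1691-86)/0.75 = 2140.0 C/mm


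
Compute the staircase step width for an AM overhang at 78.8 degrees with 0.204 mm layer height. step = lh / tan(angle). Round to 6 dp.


step = 0.204 / tan(78.8) = 0.040393 mm


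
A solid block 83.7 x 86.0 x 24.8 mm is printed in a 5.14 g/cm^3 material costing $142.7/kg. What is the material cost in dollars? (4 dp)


V = 83.7 * 86.0 * 24.8 = 178515.36 mm^3 = 178.51536 cm^3
Mass = 178.51536 * 5.14 / 1000 = 0.91756895 kg
Cost = 0.91756895 * 142.7 = 130.9371 $


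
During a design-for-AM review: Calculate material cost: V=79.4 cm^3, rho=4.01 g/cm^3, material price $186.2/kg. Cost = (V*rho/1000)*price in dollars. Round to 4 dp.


Mass = 79.4*4.01/1000 = 0.318394 kg
Cost = 0.318394 * 186.2 = 59.285 $


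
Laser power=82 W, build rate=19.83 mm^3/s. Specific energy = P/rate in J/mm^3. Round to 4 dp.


SE = 82 / 19.83 = 4.1351 J/mm^3


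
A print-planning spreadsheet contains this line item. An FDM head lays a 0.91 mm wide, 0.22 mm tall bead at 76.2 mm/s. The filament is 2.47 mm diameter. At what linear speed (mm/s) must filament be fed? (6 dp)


Q = 0.91 * 0.22 * 76.2 = 15.25524 mm^3/s
A_fil = pi*(2.47/2)^2 = 4.79163566 mm^2
v_feed = 15.25524 / 4.79163566 = 3.183723 mm/s


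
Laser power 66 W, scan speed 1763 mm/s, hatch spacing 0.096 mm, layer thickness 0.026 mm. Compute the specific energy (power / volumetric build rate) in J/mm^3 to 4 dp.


Build rate = 1763 * 0.096 * 0.026 = 4.400448 mm^3/s
SE = 66 / 4.400448 = 14.9985 J/mm^3


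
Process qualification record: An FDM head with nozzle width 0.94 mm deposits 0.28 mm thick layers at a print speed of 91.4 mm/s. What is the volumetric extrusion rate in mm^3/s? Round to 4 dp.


Rate = 0.94 * 0.28 * 91.4 = 24.0565 mm^3/s


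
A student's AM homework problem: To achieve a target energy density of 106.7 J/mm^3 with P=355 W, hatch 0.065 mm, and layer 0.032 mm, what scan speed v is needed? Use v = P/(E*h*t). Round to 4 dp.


v = 355 / (106.7*0.065*0.032) = 1599.5602 mm/s


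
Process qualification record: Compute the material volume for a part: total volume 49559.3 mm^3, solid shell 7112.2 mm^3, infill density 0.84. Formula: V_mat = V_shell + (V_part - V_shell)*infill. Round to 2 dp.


V_infill = (49559.3 - 7112.2) * 0.84 = 35655.56
V_total = 7112.2 + 35655.56 = 42767.76 mm^3


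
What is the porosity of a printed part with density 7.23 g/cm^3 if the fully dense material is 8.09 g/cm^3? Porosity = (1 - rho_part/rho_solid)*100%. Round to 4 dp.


Porosity = (1-7.23/8.09)*100 = 10.6304 %


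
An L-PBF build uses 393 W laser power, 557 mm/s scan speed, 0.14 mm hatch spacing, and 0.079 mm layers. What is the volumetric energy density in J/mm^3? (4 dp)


E = 393 / (557*0.14*0.079) = 63.7944 J/mm^3


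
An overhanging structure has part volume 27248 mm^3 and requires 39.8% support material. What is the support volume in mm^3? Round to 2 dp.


V_support = 27248 * 0.398 = 10844.7 mm^3


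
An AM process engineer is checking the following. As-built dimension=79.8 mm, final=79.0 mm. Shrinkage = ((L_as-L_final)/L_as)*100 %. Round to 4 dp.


Shrinkage = ((79.8-79.0)/79.8)*100 = 1.0025 %


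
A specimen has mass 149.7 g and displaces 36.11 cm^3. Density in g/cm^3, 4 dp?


rho = 149.7 / 36.11 = 4.1457 g/cm^3


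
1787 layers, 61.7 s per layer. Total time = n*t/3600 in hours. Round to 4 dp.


t = 1787 * 61.7 / 3600 = 30.6272 hrs


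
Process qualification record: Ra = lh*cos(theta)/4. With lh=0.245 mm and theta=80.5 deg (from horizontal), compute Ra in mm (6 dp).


Ra = 0.245 * cos(80.5) / 4 = 0.010109 mm


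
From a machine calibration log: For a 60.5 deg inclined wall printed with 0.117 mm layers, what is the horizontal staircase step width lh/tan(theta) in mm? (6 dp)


step = 0.117 / tan(60.5) = 0.066195 mm


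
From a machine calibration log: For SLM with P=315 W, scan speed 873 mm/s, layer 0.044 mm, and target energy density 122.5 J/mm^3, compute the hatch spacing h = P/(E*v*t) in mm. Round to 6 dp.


h = 315 / (122.5*873*0.044) = 0.066943 mm


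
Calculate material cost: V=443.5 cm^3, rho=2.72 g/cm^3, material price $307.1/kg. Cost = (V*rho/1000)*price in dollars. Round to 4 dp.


Mass = 443.5*2.72/1000 = 1.20632 kg
Cost = 1.20632 * 307.1 = 370.4609 $


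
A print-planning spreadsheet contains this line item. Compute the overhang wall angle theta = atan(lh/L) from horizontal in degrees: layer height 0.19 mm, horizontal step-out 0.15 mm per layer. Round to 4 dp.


angle = atan(0.19/0.15) = 51.7098 degrees


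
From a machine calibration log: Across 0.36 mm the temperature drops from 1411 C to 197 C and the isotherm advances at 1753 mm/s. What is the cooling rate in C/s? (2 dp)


G = (1411-197)/0.36 = 3372.22222222 C/mm
CR = 3372.22222222 * 1753 = 5911505.56 C/s


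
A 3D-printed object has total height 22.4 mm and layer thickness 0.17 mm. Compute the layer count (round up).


Layers = ceil(22.4/0.17) = 132


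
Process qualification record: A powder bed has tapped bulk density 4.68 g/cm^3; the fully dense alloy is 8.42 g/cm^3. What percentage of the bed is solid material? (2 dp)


Packing = (4.68/8.42)*100 = 55.58 %


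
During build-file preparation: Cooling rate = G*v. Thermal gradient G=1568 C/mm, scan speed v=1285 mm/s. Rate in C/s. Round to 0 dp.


CR = 1568 * 1285 = 2014880 C/s


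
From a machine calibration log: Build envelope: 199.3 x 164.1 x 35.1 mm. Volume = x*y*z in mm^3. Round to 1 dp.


V = 199.3 * 164.1 * 35.1 = 1147950.1 mm^3


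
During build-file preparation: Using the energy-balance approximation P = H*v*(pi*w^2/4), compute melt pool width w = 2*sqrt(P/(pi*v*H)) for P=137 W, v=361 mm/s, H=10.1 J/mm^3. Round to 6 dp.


w = 2*sqrt(137/(pi*361*10.1)) = 0.218726 mm


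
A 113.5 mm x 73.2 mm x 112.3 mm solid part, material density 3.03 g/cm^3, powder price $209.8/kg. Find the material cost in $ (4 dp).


V = 113.5 * 73.2 * 112.3 = 933010.86 mm^3 = 933.01086 cm^3
Mass = 933.01086 * 3.03 / 1000 = 2.82702291 kg
Cost = 2.82702291 * 209.8 = 593.1094 $


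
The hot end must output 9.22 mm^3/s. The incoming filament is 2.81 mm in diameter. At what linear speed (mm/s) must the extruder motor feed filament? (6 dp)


A = pi*(2.81/2)^2 = 6.201582
v = 9.22 / 6.201582 = 1.486717 mm/s


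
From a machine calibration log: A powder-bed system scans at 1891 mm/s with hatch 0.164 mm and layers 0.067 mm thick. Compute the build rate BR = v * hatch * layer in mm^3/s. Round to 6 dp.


Rate = 1891 * 0.164 * 0.067 = 20.778308 mm^3/s


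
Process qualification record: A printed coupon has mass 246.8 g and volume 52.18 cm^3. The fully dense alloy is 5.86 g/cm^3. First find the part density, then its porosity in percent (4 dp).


rho_part = 246.8 / 52.18 = 4.72978153 g/cm^3
Porosity = (1 - 4.72978153/5.86)*100 = 19.287 %


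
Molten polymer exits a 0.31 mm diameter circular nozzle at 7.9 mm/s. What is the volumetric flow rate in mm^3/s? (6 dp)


A = pi*(0.31/2)^2 = 0.07547676 mm^2
Q = 0.07547676 * 7.9 = 0.596266 mm^3/s


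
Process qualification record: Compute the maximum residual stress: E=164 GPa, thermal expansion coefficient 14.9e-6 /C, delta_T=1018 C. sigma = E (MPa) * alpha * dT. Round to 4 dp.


sigma = 164*1000 * 14.9e-6 * 1018 = 2487.5848 MPa


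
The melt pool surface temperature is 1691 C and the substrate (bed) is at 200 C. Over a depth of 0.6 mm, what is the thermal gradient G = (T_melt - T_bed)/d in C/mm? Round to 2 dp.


G = (1691-200)/0.6 = 2485.0 C/mm


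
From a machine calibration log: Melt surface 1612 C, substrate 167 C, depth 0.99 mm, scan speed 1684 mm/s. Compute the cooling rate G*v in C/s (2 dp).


G = (1612-167)/0.99 = 1459.5959596 C/mm
CR = 1459.5959596 * 1684 = 2457959.6 C/s


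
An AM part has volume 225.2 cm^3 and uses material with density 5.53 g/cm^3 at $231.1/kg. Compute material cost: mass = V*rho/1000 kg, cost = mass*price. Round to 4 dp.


Mass = 225.2*5.53/1000 = 1.245356 kg
Cost = 1.245356 * 231.1 = 287.8018 $


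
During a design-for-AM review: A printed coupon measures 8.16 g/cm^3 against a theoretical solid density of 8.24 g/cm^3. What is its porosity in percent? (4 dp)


Porosity = (1-8.16/8.24)*100 = 0.9709 %


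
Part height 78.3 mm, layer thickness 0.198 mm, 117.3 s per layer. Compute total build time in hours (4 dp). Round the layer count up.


Layers = ceil(78.3/0.198) = 396
t = 396 * 117.3 / 3600 = 12.903 hrs


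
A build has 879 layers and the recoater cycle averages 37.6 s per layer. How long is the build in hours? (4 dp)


t = 879 * 37.6 / 3600 = 9.1807 hrs


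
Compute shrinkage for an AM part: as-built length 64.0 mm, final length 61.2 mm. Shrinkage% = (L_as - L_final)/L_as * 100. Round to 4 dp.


Shrinkage = ((64.0-61.2)/64.0)*100 = 4.375 %


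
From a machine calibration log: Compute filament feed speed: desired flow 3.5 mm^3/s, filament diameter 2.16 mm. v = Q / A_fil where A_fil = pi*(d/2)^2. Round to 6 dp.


A = pi*(2.16/2)^2 = 3.664354
v = 3.5 / 3.664354 = 0.955148 mm/s


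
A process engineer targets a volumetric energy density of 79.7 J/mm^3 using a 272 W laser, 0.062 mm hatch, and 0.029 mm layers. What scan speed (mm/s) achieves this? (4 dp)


v = 272 / (79.7*0.062*0.029) = 1898.1079 mm/s


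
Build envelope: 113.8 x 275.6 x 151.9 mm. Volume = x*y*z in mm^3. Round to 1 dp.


V = 113.8 * 275.6 * 151.9 = 4764082.2 mm^3


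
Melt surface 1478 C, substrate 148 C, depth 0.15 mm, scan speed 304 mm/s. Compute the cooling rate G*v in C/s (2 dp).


G = (1478-148)/0.15 = 8866.66666667 C/mm
CR = 8866.66666667 * 304 = 2695466.67 C/s


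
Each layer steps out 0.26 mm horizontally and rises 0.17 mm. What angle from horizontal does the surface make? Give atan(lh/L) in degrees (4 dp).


angle = atan(0.17/0.26) = 33.1785 degrees


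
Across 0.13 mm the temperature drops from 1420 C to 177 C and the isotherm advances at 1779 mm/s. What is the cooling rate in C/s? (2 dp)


G = (1420-177)/0.13 = 9561.53846154 C/mm
CR = 9561.53846154 * 1779 = 17009976.92 C/s


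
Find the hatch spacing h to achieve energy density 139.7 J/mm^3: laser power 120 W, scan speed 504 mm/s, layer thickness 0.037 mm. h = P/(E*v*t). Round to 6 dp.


h = 120 / (139.7*504*0.037) = 0.046063 mm


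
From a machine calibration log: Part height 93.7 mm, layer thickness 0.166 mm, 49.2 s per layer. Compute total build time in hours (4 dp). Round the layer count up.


Layers = ceil(93.7/0.166) = 565
t = 565 * 49.2 / 3600 = 7.7217 hrs


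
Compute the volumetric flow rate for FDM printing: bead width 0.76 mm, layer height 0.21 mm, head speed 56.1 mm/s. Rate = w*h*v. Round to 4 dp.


Rate = 0.76 * 0.21 * 56.1 = 8.9536 mm^3/s


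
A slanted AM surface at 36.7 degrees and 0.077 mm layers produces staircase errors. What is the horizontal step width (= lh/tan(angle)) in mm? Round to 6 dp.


step = 0.077 / tan(36.7) = 0.103303 mm


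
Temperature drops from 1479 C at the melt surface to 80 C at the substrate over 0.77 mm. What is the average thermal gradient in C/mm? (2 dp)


G = (1479-80)/0.77 = 1816.88 C/mm


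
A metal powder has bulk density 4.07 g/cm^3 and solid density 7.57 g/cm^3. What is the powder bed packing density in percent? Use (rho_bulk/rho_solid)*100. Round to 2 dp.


Packing = (4.07/7.57)*100 = 53.76 %


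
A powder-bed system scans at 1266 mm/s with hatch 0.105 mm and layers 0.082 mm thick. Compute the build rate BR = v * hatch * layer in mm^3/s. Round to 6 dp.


Rate = 1266 * 0.105 * 0.082 = 10.90026 mm^3/s


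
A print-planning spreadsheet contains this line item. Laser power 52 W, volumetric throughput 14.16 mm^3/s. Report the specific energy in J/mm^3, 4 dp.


SE = 52 / 14.16 = 3.6723 J/mm^3


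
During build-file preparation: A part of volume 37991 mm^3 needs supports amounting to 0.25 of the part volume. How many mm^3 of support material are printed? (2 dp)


V_support = 37991 * 0.25 = 9497.75 mm^3


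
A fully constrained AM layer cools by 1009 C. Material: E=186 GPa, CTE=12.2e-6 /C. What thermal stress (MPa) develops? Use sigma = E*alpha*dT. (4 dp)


sigma = 186*1000 * 12.2e-6 * 1009 = 2289.6228 MPa


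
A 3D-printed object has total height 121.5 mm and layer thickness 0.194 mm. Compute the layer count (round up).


Layers = ceil(121.5/0.194) = 627


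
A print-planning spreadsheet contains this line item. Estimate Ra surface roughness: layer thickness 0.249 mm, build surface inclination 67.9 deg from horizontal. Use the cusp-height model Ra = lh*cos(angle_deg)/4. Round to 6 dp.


Ra = 0.249 * cos(67.9) / 4 = 0.02342 mm


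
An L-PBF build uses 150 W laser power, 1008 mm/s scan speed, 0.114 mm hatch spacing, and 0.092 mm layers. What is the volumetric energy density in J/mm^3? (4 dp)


E = 150 / (1008*0.114*0.092) = 14.1886 J/mm^3


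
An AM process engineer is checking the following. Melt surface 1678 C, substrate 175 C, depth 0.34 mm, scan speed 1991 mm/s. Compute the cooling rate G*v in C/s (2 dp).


G = (1678-175)/0.34 = 4420.58823529 C/mm
CR = 4420.58823529 * 1991 = 8801391.18 C/s


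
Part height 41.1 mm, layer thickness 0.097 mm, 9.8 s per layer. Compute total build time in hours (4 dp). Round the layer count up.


Layers = ceil(41.1/0.097) = 424
t = 424 * 9.8 / 3600 = 1.1542 hrs


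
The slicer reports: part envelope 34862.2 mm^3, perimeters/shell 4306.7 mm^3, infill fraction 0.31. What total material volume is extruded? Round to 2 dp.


V_infill = (34862.2 - 4306.7) * 0.31 = 9472.21
V_total = 4306.7 + 9472.21 = 13778.91 mm^3


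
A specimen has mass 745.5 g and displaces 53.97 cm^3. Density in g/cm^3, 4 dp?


rho = 745.5 / 53.97 = 13.8132 g/cm^3


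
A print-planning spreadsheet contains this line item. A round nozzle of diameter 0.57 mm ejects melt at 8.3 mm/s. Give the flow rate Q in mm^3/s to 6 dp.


A = pi*(0.57/2)^2 = 0.25517586 mm^2
Q = 0.25517586 * 8.3 = 2.11796 mm^3/s


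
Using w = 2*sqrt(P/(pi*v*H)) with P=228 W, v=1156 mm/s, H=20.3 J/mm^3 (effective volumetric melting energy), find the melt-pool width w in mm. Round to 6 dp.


w = 2*sqrt(228/(pi*1156*20.3)) = 0.111223 mm


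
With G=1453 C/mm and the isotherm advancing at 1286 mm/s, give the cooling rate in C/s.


CR = 1453 * 1286 = 1868558 C/s


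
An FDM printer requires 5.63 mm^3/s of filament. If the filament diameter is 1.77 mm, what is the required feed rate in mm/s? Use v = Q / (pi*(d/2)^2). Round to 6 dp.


A = pi*(1.77/2)^2 = 2.460574
v = 5.63 / 2.460574 = 2.288084 mm/s


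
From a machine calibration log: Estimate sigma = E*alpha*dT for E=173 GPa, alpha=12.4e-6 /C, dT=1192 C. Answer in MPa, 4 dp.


sigma = 173*1000 * 12.4e-6 * 1192 = 2557.0784 MPa


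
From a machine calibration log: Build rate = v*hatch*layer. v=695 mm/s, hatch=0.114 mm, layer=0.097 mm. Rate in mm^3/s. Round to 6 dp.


Rate = 695 * 0.114 * 0.097 = 7.68531 mm^3/s


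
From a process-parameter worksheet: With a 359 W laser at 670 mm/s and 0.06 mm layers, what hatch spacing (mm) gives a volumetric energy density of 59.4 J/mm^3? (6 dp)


h = 359 / (59.4*670*0.06) = 0.150343 mm


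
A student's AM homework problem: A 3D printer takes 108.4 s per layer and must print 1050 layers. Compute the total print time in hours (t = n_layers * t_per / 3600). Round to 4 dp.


t = 1050 * 108.4 / 3600 = 31.6167 hrs


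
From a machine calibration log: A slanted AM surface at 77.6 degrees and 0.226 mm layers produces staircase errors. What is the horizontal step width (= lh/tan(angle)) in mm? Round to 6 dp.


step = 0.226 / tan(77.6) = 0.049689 mm


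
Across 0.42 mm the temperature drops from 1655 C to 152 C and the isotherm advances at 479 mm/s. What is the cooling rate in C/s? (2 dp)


G = (1655-152)/0.42 = 3578.57142857 C/mm
CR = 3578.57142857 * 479 = 1714135.71 C/s


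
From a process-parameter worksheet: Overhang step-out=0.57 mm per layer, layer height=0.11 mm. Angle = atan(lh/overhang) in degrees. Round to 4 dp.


angle = atan(0.11/0.57) = 10.9228 degrees


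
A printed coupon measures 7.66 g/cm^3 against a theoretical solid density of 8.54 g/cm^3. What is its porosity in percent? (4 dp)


Porosity = (1-7.66/8.54)*100 = 10.3044 %


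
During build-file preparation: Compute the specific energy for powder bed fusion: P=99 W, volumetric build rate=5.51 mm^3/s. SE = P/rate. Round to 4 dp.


SE = 99 / 5.51 = 17.9673 J/mm^3


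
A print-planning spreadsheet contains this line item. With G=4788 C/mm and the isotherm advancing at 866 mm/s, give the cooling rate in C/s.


CR = 4788 * 866 = 4146408 C/s


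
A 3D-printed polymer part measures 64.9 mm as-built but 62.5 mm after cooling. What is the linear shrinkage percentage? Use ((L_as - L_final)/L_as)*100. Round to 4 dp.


Shrinkage = ((64.9-62.5)/64.9)*100 = 3.698 %


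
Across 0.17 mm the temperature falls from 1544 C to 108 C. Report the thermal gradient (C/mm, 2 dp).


G = (1544-108)/0.17 = 8447.06 C/mm


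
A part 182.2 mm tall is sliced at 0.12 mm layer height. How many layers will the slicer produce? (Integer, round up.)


Layers = ceil(182.2/0.12) = 1519


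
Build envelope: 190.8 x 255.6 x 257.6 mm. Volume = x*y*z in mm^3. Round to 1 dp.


V = 190.8 * 255.6 * 257.6 = 12562760.4 mm^3


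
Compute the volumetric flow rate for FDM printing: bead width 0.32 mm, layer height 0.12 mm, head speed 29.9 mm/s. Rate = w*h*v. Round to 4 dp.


Rate = 0.32 * 0.12 * 29.9 = 1.1482 mm^3/s


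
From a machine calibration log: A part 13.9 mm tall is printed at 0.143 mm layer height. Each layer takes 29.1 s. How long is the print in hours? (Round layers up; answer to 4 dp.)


Layers = ceil(13.9/0.143) = 98
t = 98 * 29.1 / 3600 = 0.7922 hrs


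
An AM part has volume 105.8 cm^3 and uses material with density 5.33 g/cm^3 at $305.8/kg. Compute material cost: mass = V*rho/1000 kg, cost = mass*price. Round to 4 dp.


Mass = 105.8*5.33/1000 = 0.563914 kg
Cost = 0.563914 * 305.8 = 172.4449 $


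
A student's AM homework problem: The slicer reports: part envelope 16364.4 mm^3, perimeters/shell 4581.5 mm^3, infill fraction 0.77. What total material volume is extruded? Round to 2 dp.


V_infill = (16364.4 - 4581.5) * 0.77 = 9072.83
V_total = 4581.5 + 9072.83 = 13654.33 mm^3


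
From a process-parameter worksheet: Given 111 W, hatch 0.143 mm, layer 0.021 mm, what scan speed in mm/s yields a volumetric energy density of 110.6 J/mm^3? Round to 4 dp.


v = 111 / (110.6*0.143*0.021) = 334.2047 mm/s


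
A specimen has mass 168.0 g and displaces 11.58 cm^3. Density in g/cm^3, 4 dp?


rho = 168.0 / 11.58 = 14.5078 g/cm^3


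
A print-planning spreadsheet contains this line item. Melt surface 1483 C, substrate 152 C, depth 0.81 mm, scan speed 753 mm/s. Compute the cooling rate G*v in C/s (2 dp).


G = (1483-152)/0.81 = 1643.20987654 C/mm
CR = 1643.20987654 * 753 = 1237337.04 C/s


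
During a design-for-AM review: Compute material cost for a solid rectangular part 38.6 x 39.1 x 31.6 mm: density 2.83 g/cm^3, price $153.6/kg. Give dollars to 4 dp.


V = 38.6 * 39.1 * 31.6 = 47692.616 mm^3 = 47.692616 cm^3
Mass = 47.692616 * 2.83 / 1000 = 0.1349701 kg
Cost = 0.1349701 * 153.6 = 20.7314 $


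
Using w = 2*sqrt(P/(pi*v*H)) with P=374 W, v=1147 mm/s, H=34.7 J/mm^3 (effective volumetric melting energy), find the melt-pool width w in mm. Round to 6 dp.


w = 2*sqrt(374/(pi*1147*34.7)) = 0.109382 mm


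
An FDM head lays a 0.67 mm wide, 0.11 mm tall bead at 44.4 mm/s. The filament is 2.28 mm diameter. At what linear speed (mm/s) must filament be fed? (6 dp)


Q = 0.67 * 0.11 * 44.4 = 3.27228 mm^3/s
A_fil = pi*(2.28/2)^2 = 4.08281381 mm^2
v_feed = 3.27228 / 4.08281381 = 0.801477 mm/s


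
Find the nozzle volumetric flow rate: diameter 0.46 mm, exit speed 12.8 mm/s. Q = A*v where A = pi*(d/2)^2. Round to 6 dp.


A = pi*(0.46/2)^2 = 0.16619025 mm^2
Q = 0.16619025 * 12.8 = 2.127235 mm^3/s


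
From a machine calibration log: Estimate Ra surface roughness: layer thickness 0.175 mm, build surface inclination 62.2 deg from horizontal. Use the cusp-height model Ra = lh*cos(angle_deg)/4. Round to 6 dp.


Ra = 0.175 * cos(62.2) / 4 = 0.020404 mm


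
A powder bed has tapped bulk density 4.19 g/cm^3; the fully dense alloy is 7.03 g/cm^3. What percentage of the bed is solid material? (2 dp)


Packing = (4.19/7.03)*100 = 59.6 %


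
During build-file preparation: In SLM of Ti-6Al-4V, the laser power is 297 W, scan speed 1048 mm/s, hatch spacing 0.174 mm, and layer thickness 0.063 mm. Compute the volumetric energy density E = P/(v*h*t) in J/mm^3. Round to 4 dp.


E = 297 / (1048*0.174*0.063) = 25.8527 J/mm^3


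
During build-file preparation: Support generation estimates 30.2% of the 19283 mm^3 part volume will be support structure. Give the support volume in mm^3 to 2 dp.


V_support = 19283 * 0.302 = 5823.47 mm^3


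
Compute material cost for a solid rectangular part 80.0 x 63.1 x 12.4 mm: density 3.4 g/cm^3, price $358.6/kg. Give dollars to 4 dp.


V = 80.0 * 63.1 * 12.4 = 62595.2 mm^3 = 62.5952 cm^3
Mass = 62.5952 * 3.4 / 1000 = 0.21282368 kg
Cost = 0.21282368 * 358.6 = 76.3186 $


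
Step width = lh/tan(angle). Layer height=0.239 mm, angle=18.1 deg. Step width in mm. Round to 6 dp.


step = 0.239 / tan(18.1) = 0.731221 mm


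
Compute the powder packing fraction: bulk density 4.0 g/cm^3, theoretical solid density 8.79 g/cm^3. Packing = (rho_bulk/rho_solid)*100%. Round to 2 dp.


Packing = (4.0/8.79)*100 = 45.51 %


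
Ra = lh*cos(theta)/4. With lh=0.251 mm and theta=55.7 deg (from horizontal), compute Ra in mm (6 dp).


Ra = 0.251 * cos(55.7) / 4 = 0.035361 mm


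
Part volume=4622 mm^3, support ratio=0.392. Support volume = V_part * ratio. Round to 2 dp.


V_support = 4622 * 0.392 = 1811.82 mm^3


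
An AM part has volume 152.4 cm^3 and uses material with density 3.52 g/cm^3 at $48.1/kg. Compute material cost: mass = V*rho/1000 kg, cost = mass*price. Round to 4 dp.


Mass = 152.4*3.52/1000 = 0.536448 kg
Cost = 0.536448 * 48.1 = 25.8031 $


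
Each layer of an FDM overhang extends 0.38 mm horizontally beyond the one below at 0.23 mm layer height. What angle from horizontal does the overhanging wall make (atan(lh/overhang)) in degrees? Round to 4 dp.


angle = atan(0.23/0.38) = 31.185 degrees


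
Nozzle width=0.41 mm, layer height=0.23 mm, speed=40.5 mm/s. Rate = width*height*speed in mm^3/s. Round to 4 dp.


Rate = 0.41 * 0.23 * 40.5 = 3.8192 mm^3/s


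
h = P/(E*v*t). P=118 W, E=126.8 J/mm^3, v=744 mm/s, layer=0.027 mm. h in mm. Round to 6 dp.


h = 118 / (126.8*744*0.027) = 0.046326 mm


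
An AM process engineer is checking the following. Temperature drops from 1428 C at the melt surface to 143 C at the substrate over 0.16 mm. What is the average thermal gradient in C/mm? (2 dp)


G = (1428-143)/0.16 = 8031.25 C/mm


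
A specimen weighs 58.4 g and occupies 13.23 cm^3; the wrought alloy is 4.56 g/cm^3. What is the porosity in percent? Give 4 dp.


rho_part = 58.4 / 13.23 = 4.41421013 g/cm^3
Porosity = (1 - 4.41421013/4.56)*100 = 3.1971 %


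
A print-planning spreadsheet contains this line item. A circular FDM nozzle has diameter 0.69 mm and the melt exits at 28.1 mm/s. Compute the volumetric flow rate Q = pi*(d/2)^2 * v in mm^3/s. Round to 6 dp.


A = pi*(0.69/2)^2 = 0.37392807 mm^2
Q = 0.37392807 * 28.1 = 10.507379 mm^3/s


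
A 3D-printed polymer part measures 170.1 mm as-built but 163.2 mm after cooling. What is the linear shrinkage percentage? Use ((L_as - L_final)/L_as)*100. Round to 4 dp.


Shrinkage = ((170.1-163.2)/170.1)*100 = 4.0564 %


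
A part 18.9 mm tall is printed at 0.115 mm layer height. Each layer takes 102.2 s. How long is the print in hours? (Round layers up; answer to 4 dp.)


Layers = ceil(18.9/0.115) = 165
t = 165 * 102.2 / 3600 = 4.6842 hrs


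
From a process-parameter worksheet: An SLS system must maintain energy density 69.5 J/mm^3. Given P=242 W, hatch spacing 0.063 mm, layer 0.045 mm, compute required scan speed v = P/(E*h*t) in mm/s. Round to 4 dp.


v = 242 / (69.5*0.063*0.045) = 1228.2238 mm/s


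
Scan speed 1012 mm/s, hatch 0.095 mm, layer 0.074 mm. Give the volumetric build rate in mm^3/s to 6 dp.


Rate = 1012 * 0.095 * 0.074 = 7.11436 mm^3/s


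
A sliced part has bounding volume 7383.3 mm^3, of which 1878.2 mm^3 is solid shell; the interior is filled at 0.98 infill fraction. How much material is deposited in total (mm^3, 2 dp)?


V_infill = (7383.3 - 1878.2) * 0.98 = 5395.0
V_total = 1878.2 + 5395.0 = 7273.2 mm^3


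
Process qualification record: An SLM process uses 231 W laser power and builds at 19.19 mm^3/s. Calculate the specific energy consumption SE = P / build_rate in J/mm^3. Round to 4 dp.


SE = 231 / 19.19 = 12.0375 J/mm^3


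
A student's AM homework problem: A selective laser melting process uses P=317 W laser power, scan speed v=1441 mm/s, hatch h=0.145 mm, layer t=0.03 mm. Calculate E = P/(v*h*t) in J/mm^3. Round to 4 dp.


E = 317 / (1441*0.145*0.03) = 50.5715 J/mm^3


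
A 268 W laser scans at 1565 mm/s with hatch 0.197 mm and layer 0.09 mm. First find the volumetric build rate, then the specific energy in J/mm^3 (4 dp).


Build rate = 1565 * 0.197 * 0.09 = 27.74745 mm^3/s
SE = 268 / 27.74745 = 9.6585 J/mm^3


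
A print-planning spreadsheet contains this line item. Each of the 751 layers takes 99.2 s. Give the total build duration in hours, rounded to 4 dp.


t = 751 * 99.2 / 3600 = 20.6942 hrs


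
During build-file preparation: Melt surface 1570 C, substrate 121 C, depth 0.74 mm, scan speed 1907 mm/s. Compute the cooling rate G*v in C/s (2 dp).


G = (1570-121)/0.74 = 1958.10810811 C/mm
CR = 1958.10810811 * 1907 = 3734112.16 C/s


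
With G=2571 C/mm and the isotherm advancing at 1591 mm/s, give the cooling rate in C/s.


CR = 2571 * 1591 = 4090461 C/s


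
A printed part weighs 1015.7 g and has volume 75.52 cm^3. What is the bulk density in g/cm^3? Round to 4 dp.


rho = 1015.7 / 75.52 = 13.4494 g/cm^3


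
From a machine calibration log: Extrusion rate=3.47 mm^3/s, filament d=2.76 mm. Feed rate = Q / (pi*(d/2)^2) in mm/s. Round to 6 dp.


A = pi*(2.76/2)^2 = 5.982849
v = 3.47 / 5.982849 = 0.579991 mm/s


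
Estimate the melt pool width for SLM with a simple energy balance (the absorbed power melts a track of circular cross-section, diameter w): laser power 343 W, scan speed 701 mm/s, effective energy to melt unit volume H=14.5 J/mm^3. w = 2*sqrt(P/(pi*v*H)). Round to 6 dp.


w = 2*sqrt(343/(pi*701*14.5)) = 0.207281 mm


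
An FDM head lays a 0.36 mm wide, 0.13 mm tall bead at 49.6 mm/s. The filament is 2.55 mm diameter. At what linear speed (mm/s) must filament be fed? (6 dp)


Q = 0.36 * 0.13 * 49.6 = 2.32128 mm^3/s
A_fil = pi*(2.55/2)^2 = 5.10705156 mm^2
v_feed = 2.32128 / 5.10705156 = 0.454524 mm/s


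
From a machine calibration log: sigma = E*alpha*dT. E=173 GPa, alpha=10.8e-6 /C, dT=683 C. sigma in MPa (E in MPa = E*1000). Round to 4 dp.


sigma = 173*1000 * 10.8e-6 * 683 = 1276.1172 MPa


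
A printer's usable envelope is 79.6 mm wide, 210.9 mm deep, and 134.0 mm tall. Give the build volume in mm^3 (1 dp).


V = 79.6 * 210.9 * 134.0 = 2249543.8 mm^3


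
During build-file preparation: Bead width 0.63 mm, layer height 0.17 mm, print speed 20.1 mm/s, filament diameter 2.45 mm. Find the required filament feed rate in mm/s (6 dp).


Q = 0.63 * 0.17 * 20.1 = 2.15271 mm^3/s
A_fil = pi*(2.45/2)^2 = 4.71435248 mm^2
v_feed = 2.15271 / 4.71435248 = 0.456629 mm/s


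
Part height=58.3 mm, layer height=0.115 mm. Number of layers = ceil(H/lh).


Layers = ceil(58.3/0.115) = 507


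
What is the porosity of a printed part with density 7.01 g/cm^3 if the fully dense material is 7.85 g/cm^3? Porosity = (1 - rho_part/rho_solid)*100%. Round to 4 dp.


Porosity = (1-7.01/7.85)*100 = 10.7006 %


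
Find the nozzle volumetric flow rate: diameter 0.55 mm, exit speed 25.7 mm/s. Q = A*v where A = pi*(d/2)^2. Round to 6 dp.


A = pi*(0.55/2)^2 = 0.23758294 mm^2
Q = 0.23758294 * 25.7 = 6.105882 mm^3/s


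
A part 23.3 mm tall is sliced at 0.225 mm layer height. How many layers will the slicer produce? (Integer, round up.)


Layers = ceil(23.3/0.225) = 104


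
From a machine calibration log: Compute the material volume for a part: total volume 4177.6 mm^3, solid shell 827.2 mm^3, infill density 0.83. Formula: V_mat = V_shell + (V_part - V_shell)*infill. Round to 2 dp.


V_infill = (4177.6 - 827.2) * 0.83 = 2780.83
V_total = 827.2 + 2780.83 = 3608.03 mm^3


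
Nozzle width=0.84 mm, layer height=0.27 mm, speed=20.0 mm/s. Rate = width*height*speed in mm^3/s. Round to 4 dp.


Rate = 0.84 * 0.27 * 20.0 = 4.536 mm^3/s


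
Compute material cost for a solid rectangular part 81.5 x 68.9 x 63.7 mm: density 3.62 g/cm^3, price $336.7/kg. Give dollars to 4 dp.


V = 81.5 * 68.9 * 63.7 = 357697.795 mm^3 = 357.697795 cm^3
Mass = 357.697795 * 3.62 / 1000 = 1.29486602 kg
Cost = 1.29486602 * 336.7 = 435.9814 $


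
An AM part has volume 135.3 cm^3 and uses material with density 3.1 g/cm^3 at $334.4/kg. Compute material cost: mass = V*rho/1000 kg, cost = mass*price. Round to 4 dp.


Mass = 135.3*3.1/1000 = 0.41943 kg
Cost = 0.41943 * 334.4 = 140.2574 $


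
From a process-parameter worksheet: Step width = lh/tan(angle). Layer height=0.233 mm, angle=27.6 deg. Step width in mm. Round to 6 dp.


step = 0.233 / tan(27.6) = 0.445688 mm


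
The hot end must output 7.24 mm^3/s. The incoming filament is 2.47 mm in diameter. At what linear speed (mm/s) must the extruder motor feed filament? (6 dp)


A = pi*(2.47/2)^2 = 4.791636
v = 7.24 / 4.791636 = 1.510966 mm/s


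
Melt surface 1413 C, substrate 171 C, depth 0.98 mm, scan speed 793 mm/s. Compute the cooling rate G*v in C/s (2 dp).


G = (1413-171)/0.98 = 1267.34693878 C/mm
CR = 1267.34693878 * 793 = 1005006.12 C/s


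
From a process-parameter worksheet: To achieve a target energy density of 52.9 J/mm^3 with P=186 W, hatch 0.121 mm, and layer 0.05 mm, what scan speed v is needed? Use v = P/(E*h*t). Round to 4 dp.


v = 186 / (52.9*0.121*0.05) = 581.1683 mm/s


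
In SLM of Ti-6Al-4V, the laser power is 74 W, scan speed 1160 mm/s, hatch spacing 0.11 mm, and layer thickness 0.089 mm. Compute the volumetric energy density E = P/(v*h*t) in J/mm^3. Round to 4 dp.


E = 74 / (1160*0.11*0.089) = 6.5161 J/mm^3


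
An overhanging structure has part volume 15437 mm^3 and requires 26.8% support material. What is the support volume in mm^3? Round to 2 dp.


V_support = 15437 * 0.268 = 4137.12 mm^3


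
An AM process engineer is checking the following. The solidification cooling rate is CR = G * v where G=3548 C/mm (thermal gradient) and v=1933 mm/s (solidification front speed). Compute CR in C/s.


CR = 3548 * 1933 = 6858284 C/s
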